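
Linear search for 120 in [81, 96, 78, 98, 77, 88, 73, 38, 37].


i=0: 81!=120
i=1: 96!=120
i=2: 78!=120
i=3: 98!=120
i=4: 77!=120
i=5: 88!=120
i=6: 73!=120
i=7: 38!=120
i=8: 37!=120

Not found, 9 comps


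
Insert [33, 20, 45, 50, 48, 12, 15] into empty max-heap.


Insert 33: [33]
Insert 20: [33, 20]
Insert 45: [45, 20, 33]
Insert 50: [50, 45, 33, 20]
Insert 48: [50, 48, 33, 20, 45]
Insert 12: [50, 48, 33, 20, 45, 12]
Insert 15: [50, 48, 33, 20, 45, 12, 15]

Final heap: [50, 48, 33, 20, 45, 12, 15]


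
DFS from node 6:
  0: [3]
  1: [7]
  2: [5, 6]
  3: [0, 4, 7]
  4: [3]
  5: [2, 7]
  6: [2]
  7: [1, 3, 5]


Visit 6, push [2]
Visit 2, push [5]
Visit 5, push [7]
Visit 7, push [3, 1]
Visit 1, push []
Visit 3, push [4, 0]
Visit 0, push []
Visit 4, push []

DFS order: [6, 2, 5, 7, 1, 3, 0, 4]


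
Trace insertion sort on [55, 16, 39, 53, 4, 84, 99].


Initial: [55, 16, 39, 53, 4, 84, 99]
Insert 16: [16, 55, 39, 53, 4, 84, 99]
Insert 39: [16, 39, 55, 53, 4, 84, 99]
Insert 53: [16, 39, 53, 55, 4, 84, 99]
Insert 4: [4, 16, 39, 53, 55, 84, 99]
Insert 84: [4, 16, 39, 53, 55, 84, 99]
Insert 99: [4, 16, 39, 53, 55, 84, 99]

Sorted: [4, 16, 39, 53, 55, 84, 99]


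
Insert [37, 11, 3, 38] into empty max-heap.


Insert 37: [37]
Insert 11: [37, 11]
Insert 3: [37, 11, 3]
Insert 38: [38, 37, 3, 11]

Final heap: [38, 37, 3, 11]


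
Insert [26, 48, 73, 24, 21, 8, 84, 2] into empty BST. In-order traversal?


Insert 26: root
Insert 48: R from 26
Insert 73: R from 26 -> R from 48
Insert 24: L from 26
Insert 21: L from 26 -> L from 24
Insert 8: L from 26 -> L from 24 -> L from 21
Insert 84: R from 26 -> R from 48 -> R from 73
Insert 2: L from 26 -> L from 24 -> L from 21 -> L from 8

In-order: [2, 8, 21, 24, 26, 48, 73, 84]


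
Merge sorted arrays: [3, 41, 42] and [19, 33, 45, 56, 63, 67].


Take 3 from A
Take 19 from B
Take 33 from B
Take 41 from A
Take 42 from A

Merged: [3, 19, 33, 41, 42, 45, 56, 63, 67]


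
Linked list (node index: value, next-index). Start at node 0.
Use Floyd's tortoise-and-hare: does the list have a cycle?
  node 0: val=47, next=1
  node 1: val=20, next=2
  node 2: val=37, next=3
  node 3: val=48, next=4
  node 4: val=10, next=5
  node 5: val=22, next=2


Floyd's tortoise (slow, +1) and hare (fast, +2):
  init: slow=0, fast=0
  step 1: slow=1, fast=2
  step 2: slow=2, fast=4
  step 3: slow=3, fast=2
  step 4: slow=4, fast=4
  slow == fast at node 4: cycle detected

Cycle: yes


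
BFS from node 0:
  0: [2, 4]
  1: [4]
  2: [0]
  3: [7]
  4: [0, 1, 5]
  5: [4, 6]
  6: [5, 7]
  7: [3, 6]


Visit 0, enqueue [2, 4]
Visit 2, enqueue []
Visit 4, enqueue [1, 5]
Visit 1, enqueue []
Visit 5, enqueue [6]
Visit 6, enqueue [7]
Visit 7, enqueue [3]
Visit 3, enqueue []

BFS order: [0, 2, 4, 1, 5, 6, 7, 3]


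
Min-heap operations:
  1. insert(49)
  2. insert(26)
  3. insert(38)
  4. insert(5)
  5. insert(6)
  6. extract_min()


insert(49) -> [49]
insert(26) -> [26, 49]
insert(38) -> [26, 49, 38]
insert(5) -> [5, 26, 38, 49]
insert(6) -> [5, 6, 38, 49, 26]
extract_min()->5, [6, 26, 38, 49]

Final heap: [6, 26, 38, 49]


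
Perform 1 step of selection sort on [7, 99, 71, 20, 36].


Initial: [7, 99, 71, 20, 36]
Step 1: min=7 at 0
  Swap: [7, 99, 71, 20, 36]

After 1 step: [7, 99, 71, 20, 36]


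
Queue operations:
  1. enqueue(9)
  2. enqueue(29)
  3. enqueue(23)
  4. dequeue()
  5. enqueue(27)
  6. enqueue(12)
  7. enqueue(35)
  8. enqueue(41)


enqueue(9) -> [9]
enqueue(29) -> [9, 29]
enqueue(23) -> [9, 29, 23]
dequeue()->9, [29, 23]
enqueue(27) -> [29, 23, 27]
enqueue(12) -> [29, 23, 27, 12]
enqueue(35) -> [29, 23, 27, 12, 35]
enqueue(41) -> [29, 23, 27, 12, 35, 41]

Final queue: [29, 23, 27, 12, 35, 41]


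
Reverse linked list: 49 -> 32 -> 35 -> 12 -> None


Step 1: curr=49, set curr.next=prev(None) | reversed so far: 49
Step 2: curr=32, set curr.next=prev(49) | reversed so far: 32 -> 49
Step 3: curr=35, set curr.next=prev(32) | reversed so far: 35 -> 32 -> 49
Step 4: curr=12, set curr.next=prev(35) | reversed so far: 12 -> 35 -> 32 -> 49

12 -> 35 -> 32 -> 49 -> None


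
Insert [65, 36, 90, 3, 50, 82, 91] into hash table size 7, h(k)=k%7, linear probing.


Insert 65: h=2 -> slot 2
Insert 36: h=1 -> slot 1
Insert 90: h=6 -> slot 6
Insert 3: h=3 -> slot 3
Insert 50: h=1, 3 probes -> slot 4
Insert 82: h=5 -> slot 5
Insert 91: h=0 -> slot 0

Table: [91, 36, 65, 3, 50, 82, 90]


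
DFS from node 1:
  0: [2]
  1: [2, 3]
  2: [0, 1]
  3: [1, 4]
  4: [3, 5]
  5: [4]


Visit 1, push [3, 2]
Visit 2, push [0]
Visit 0, push []
Visit 3, push [4]
Visit 4, push [5]
Visit 5, push []

DFS order: [1, 2, 0, 3, 4, 5]


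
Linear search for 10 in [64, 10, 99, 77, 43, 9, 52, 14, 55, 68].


i=0: 64!=10
i=1: 10==10 found!

Found at 1, 2 comps


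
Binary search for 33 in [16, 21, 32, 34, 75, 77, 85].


Step 1: lo=0, hi=6, mid=3, val=34
Step 2: lo=0, hi=2, mid=1, val=21
Step 3: lo=2, hi=2, mid=2, val=32

Not found


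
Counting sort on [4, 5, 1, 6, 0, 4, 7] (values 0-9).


Input: [4, 5, 1, 6, 0, 4, 7]
Counts: [1, 1, 0, 0, 2, 1, 1, 1, 0, 0]

Sorted: [0, 1, 4, 4, 5, 6, 7]


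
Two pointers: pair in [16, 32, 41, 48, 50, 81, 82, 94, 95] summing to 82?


lo=0(16)+hi=8(95)=111
lo=0(16)+hi=7(94)=110
lo=0(16)+hi=6(82)=98
lo=0(16)+hi=5(81)=97
lo=0(16)+hi=4(50)=66
lo=1(32)+hi=4(50)=82

Yes: 32+50=82


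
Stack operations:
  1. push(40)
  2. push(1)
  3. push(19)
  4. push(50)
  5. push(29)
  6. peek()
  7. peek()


push(40) -> [40]
push(1) -> [40, 1]
push(19) -> [40, 1, 19]
push(50) -> [40, 1, 19, 50]
push(29) -> [40, 1, 19, 50, 29]
peek()->29
peek()->29

Final stack: [40, 1, 19, 50, 29]


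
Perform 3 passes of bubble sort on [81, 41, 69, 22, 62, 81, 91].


Initial: [81, 41, 69, 22, 62, 81, 91]
Pass 1: [41, 69, 22, 62, 81, 81, 91] (4 swaps)
Pass 2: [41, 22, 62, 69, 81, 81, 91] (2 swaps)
Pass 3: [22, 41, 62, 69, 81, 81, 91] (1 swaps)

After 3 passes: [22, 41, 62, 69, 81, 81, 91]


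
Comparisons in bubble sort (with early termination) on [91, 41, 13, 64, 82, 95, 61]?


Algorithm: bubble sort (with early termination)
Input: [91, 41, 13, 64, 82, 95, 61]
Sorted: [13, 41, 61, 64, 82, 91, 95]

20


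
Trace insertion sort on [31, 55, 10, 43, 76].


Initial: [31, 55, 10, 43, 76]
Insert 55: [31, 55, 10, 43, 76]
Insert 10: [10, 31, 55, 43, 76]
Insert 43: [10, 31, 43, 55, 76]
Insert 76: [10, 31, 43, 55, 76]

Sorted: [10, 31, 43, 55, 76]


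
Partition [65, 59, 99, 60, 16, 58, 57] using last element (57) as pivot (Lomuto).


Pivot: 57
  16 <= 57: swap -> [16, 59, 99, 60, 65, 58, 57]
Place pivot at 1: [16, 57, 99, 60, 65, 58, 59]

Partitioned: [16, 57, 99, 60, 65, 58, 59]


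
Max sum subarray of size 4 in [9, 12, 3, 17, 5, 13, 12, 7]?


[0:4]: 41
[1:5]: 37
[2:6]: 38
[3:7]: 47
[4:8]: 37

Max: 47 at [3:7]


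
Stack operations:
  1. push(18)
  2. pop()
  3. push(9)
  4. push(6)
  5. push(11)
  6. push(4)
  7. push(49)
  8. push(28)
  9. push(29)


push(18) -> [18]
pop()->18, []
push(9) -> [9]
push(6) -> [9, 6]
push(11) -> [9, 6, 11]
push(4) -> [9, 6, 11, 4]
push(49) -> [9, 6, 11, 4, 49]
push(28) -> [9, 6, 11, 4, 49, 28]
push(29) -> [9, 6, 11, 4, 49, 28, 29]

Final stack: [9, 6, 11, 4, 49, 28, 29]


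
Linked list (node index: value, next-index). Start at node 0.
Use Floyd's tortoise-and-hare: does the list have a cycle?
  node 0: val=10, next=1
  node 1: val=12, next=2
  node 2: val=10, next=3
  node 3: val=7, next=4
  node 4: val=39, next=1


Floyd's tortoise (slow, +1) and hare (fast, +2):
  init: slow=0, fast=0
  step 1: slow=1, fast=2
  step 2: slow=2, fast=4
  step 3: slow=3, fast=2
  step 4: slow=4, fast=4
  slow == fast at node 4: cycle detected

Cycle: yes


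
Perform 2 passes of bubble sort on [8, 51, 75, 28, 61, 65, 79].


Initial: [8, 51, 75, 28, 61, 65, 79]
Pass 1: [8, 51, 28, 61, 65, 75, 79] (3 swaps)
Pass 2: [8, 28, 51, 61, 65, 75, 79] (1 swaps)

After 2 passes: [8, 28, 51, 61, 65, 75, 79]


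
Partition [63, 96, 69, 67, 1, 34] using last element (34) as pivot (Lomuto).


Pivot: 34
  1 <= 34: swap -> [1, 96, 69, 67, 63, 34]
Place pivot at 1: [1, 34, 69, 67, 63, 96]

Partitioned: [1, 34, 69, 67, 63, 96]


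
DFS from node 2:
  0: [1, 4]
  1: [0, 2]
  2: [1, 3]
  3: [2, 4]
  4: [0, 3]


Visit 2, push [3, 1]
Visit 1, push [0]
Visit 0, push [4]
Visit 4, push [3]
Visit 3, push []

DFS order: [2, 1, 0, 4, 3]


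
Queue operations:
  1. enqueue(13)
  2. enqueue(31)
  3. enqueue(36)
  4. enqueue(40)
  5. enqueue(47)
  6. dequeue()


enqueue(13) -> [13]
enqueue(31) -> [13, 31]
enqueue(36) -> [13, 31, 36]
enqueue(40) -> [13, 31, 36, 40]
enqueue(47) -> [13, 31, 36, 40, 47]
dequeue()->13, [31, 36, 40, 47]

Final queue: [31, 36, 40, 47]


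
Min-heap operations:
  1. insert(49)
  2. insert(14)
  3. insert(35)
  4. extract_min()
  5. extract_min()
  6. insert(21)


insert(49) -> [49]
insert(14) -> [14, 49]
insert(35) -> [14, 49, 35]
extract_min()->14, [35, 49]
extract_min()->35, [49]
insert(21) -> [21, 49]

Final heap: [21, 49]


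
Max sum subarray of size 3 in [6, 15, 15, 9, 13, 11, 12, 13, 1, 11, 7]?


[0:3]: 36
[1:4]: 39
[2:5]: 37
[3:6]: 33
[4:7]: 36
[5:8]: 36
[6:9]: 26
[7:10]: 25
[8:11]: 19

Max: 39 at [1:4]


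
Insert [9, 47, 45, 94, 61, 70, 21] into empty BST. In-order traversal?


Insert 9: root
Insert 47: R from 9
Insert 45: R from 9 -> L from 47
Insert 94: R from 9 -> R from 47
Insert 61: R from 9 -> R from 47 -> L from 94
Insert 70: R from 9 -> R from 47 -> L from 94 -> R from 61
Insert 21: R from 9 -> L from 47 -> L from 45

In-order: [9, 21, 45, 47, 61, 70, 94]


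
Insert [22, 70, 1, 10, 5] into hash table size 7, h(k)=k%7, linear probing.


Insert 22: h=1 -> slot 1
Insert 70: h=0 -> slot 0
Insert 1: h=1, 1 probes -> slot 2
Insert 10: h=3 -> slot 3
Insert 5: h=5 -> slot 5

Table: [70, 22, 1, 10, None, 5, None]


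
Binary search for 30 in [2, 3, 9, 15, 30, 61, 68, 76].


Step 1: lo=0, hi=7, mid=3, val=15
Step 2: lo=4, hi=7, mid=5, val=61
Step 3: lo=4, hi=4, mid=4, val=30

Found at index 4


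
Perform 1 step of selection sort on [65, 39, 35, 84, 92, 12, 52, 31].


Initial: [65, 39, 35, 84, 92, 12, 52, 31]
Step 1: min=12 at 5
  Swap: [12, 39, 35, 84, 92, 65, 52, 31]

After 1 step: [12, 39, 35, 84, 92, 65, 52, 31]


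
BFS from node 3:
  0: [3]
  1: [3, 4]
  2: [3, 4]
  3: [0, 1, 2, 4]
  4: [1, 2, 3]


Visit 3, enqueue [0, 1, 2, 4]
Visit 0, enqueue []
Visit 1, enqueue []
Visit 2, enqueue []
Visit 4, enqueue []

BFS order: [3, 0, 1, 2, 4]


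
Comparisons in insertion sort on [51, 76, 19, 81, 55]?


Algorithm: insertion sort
Input: [51, 76, 19, 81, 55]
Sorted: [19, 51, 55, 76, 81]

7


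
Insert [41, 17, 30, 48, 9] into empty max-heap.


Insert 41: [41]
Insert 17: [41, 17]
Insert 30: [41, 17, 30]
Insert 48: [48, 41, 30, 17]
Insert 9: [48, 41, 30, 17, 9]

Final heap: [48, 41, 30, 17, 9]


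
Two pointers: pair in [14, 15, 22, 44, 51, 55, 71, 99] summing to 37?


lo=0(14)+hi=7(99)=113
lo=0(14)+hi=6(71)=85
lo=0(14)+hi=5(55)=69
lo=0(14)+hi=4(51)=65
lo=0(14)+hi=3(44)=58
lo=0(14)+hi=2(22)=36
lo=1(15)+hi=2(22)=37

Yes: 15+22=37


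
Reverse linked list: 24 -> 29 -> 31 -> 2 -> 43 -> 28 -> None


Step 1: curr=24, set curr.next=prev(None) | reversed so far: 24
Step 2: curr=29, set curr.next=prev(24) | reversed so far: 29 -> 24
Step 3: curr=31, set curr.next=prev(29) | reversed so far: 31 -> 29 -> 24
Step 4: curr=2, set curr.next=prev(31) | reversed so far: 2 -> 31 -> 29 -> 24
Step 5: curr=43, set curr.next=prev(2) | reversed so far: 43 -> 2 -> 31 -> 29 -> 24
Step 6: curr=28, set curr.next=prev(43) | reversed so far: 28 -> 43 -> 2 -> 31 -> 29 -> 24

28 -> 43 -> 2 -> 31 -> 29 -> 24 -> None


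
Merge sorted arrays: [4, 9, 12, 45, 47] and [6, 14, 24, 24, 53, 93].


Take 4 from A
Take 6 from B
Take 9 from A
Take 12 from A
Take 14 from B
Take 24 from B
Take 24 from B
Take 45 from A
Take 47 from A

Merged: [4, 6, 9, 12, 14, 24, 24, 45, 47, 53, 93]


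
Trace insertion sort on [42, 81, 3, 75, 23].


Initial: [42, 81, 3, 75, 23]
Insert 81: [42, 81, 3, 75, 23]
Insert 3: [3, 42, 81, 75, 23]
Insert 75: [3, 42, 75, 81, 23]
Insert 23: [3, 23, 42, 75, 81]

Sorted: [3, 23, 42, 75, 81]


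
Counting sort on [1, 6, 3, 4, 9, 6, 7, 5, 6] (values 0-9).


Input: [1, 6, 3, 4, 9, 6, 7, 5, 6]
Counts: [0, 1, 0, 1, 1, 1, 3, 1, 0, 1]

Sorted: [1, 3, 4, 5, 6, 6, 6, 7, 9]


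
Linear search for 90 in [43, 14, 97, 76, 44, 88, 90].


i=0: 43!=90
i=1: 14!=90
i=2: 97!=90
i=3: 76!=90
i=4: 44!=90
i=5: 88!=90
i=6: 90==90 found!

Found at 6, 7 comps


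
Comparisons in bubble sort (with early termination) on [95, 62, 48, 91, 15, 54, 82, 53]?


Algorithm: bubble sort (with early termination)
Input: [95, 62, 48, 91, 15, 54, 82, 53]
Sorted: [15, 48, 53, 54, 62, 82, 91, 95]

27


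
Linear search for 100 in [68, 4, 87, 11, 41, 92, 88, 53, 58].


i=0: 68!=100
i=1: 4!=100
i=2: 87!=100
i=3: 11!=100
i=4: 41!=100
i=5: 92!=100
i=6: 88!=100
i=7: 53!=100
i=8: 58!=100

Not found, 9 comps


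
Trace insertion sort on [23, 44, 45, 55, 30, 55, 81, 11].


Initial: [23, 44, 45, 55, 30, 55, 81, 11]
Insert 44: [23, 44, 45, 55, 30, 55, 81, 11]
Insert 45: [23, 44, 45, 55, 30, 55, 81, 11]
Insert 55: [23, 44, 45, 55, 30, 55, 81, 11]
Insert 30: [23, 30, 44, 45, 55, 55, 81, 11]
Insert 55: [23, 30, 44, 45, 55, 55, 81, 11]
Insert 81: [23, 30, 44, 45, 55, 55, 81, 11]
Insert 11: [11, 23, 30, 44, 45, 55, 55, 81]

Sorted: [11, 23, 30, 44, 45, 55, 55, 81]


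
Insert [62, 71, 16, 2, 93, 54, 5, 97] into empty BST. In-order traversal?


Insert 62: root
Insert 71: R from 62
Insert 16: L from 62
Insert 2: L from 62 -> L from 16
Insert 93: R from 62 -> R from 71
Insert 54: L from 62 -> R from 16
Insert 5: L from 62 -> L from 16 -> R from 2
Insert 97: R from 62 -> R from 71 -> R from 93

In-order: [2, 5, 16, 54, 62, 71, 93, 97]


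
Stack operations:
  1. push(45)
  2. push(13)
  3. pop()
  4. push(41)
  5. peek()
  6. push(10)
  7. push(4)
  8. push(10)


push(45) -> [45]
push(13) -> [45, 13]
pop()->13, [45]
push(41) -> [45, 41]
peek()->41
push(10) -> [45, 41, 10]
push(4) -> [45, 41, 10, 4]
push(10) -> [45, 41, 10, 4, 10]

Final stack: [45, 41, 10, 4, 10]


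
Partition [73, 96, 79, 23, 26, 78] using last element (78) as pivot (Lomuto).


Pivot: 78
  73 <= 78: advance i (no swap)
  23 <= 78: swap -> [73, 23, 79, 96, 26, 78]
  26 <= 78: swap -> [73, 23, 26, 96, 79, 78]
Place pivot at 3: [73, 23, 26, 78, 79, 96]

Partitioned: [73, 23, 26, 78, 79, 96]


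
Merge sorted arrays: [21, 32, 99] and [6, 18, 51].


Take 6 from B
Take 18 from B
Take 21 from A
Take 32 from A
Take 51 from B

Merged: [6, 18, 21, 32, 51, 99]


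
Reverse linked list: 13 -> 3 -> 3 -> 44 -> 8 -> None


Step 1: curr=13, set curr.next=prev(None) | reversed so far: 13
Step 2: curr=3, set curr.next=prev(13) | reversed so far: 3 -> 13
Step 3: curr=3, set curr.next=prev(3) | reversed so far: 3 -> 3 -> 13
Step 4: curr=44, set curr.next=prev(3) | reversed so far: 44 -> 3 -> 3 -> 13
Step 5: curr=8, set curr.next=prev(44) | reversed so far: 8 -> 44 -> 3 -> 3 -> 13

8 -> 44 -> 3 -> 3 -> 13 -> None


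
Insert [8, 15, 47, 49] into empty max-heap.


Insert 8: [8]
Insert 15: [15, 8]
Insert 47: [47, 8, 15]
Insert 49: [49, 47, 15, 8]

Final heap: [49, 47, 15, 8]


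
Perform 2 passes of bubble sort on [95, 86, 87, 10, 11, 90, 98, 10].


Initial: [95, 86, 87, 10, 11, 90, 98, 10]
Pass 1: [86, 87, 10, 11, 90, 95, 10, 98] (6 swaps)
Pass 2: [86, 10, 11, 87, 90, 10, 95, 98] (3 swaps)

After 2 passes: [86, 10, 11, 87, 90, 10, 95, 98]


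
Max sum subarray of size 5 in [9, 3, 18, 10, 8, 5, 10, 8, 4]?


[0:5]: 48
[1:6]: 44
[2:7]: 51
[3:8]: 41
[4:9]: 35

Max: 51 at [2:7]


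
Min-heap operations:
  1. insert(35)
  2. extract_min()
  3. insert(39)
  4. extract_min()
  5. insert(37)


insert(35) -> [35]
extract_min()->35, []
insert(39) -> [39]
extract_min()->39, []
insert(37) -> [37]

Final heap: [37]


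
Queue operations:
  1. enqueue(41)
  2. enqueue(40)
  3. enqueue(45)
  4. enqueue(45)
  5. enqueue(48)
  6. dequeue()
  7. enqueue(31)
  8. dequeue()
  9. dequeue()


enqueue(41) -> [41]
enqueue(40) -> [41, 40]
enqueue(45) -> [41, 40, 45]
enqueue(45) -> [41, 40, 45, 45]
enqueue(48) -> [41, 40, 45, 45, 48]
dequeue()->41, [40, 45, 45, 48]
enqueue(31) -> [40, 45, 45, 48, 31]
dequeue()->40, [45, 45, 48, 31]
dequeue()->45, [45, 48, 31]

Final queue: [45, 48, 31]


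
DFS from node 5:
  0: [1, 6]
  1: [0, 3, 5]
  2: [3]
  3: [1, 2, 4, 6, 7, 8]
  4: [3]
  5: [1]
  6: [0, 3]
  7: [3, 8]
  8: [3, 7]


Visit 5, push [1]
Visit 1, push [3, 0]
Visit 0, push [6]
Visit 6, push [3]
Visit 3, push [8, 7, 4, 2]
Visit 2, push []
Visit 4, push []
Visit 7, push [8]
Visit 8, push []

DFS order: [5, 1, 0, 6, 3, 2, 4, 7, 8]


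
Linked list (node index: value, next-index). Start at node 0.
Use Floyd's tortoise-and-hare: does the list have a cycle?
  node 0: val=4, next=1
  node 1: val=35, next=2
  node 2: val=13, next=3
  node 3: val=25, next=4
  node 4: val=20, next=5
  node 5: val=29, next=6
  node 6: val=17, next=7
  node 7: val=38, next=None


Floyd's tortoise (slow, +1) and hare (fast, +2):
  init: slow=0, fast=0
  step 1: slow=1, fast=2
  step 2: slow=2, fast=4
  step 3: slow=3, fast=6
  step 4: fast 6->7->None, no cycle

Cycle: no


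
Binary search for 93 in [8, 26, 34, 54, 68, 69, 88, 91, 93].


Step 1: lo=0, hi=8, mid=4, val=68
Step 2: lo=5, hi=8, mid=6, val=88
Step 3: lo=7, hi=8, mid=7, val=91
Step 4: lo=8, hi=8, mid=8, val=93

Found at index 8


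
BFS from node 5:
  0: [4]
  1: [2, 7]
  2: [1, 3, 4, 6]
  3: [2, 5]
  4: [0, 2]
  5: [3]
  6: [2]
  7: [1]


Visit 5, enqueue [3]
Visit 3, enqueue [2]
Visit 2, enqueue [1, 4, 6]
Visit 1, enqueue [7]
Visit 4, enqueue [0]
Visit 6, enqueue []
Visit 7, enqueue []
Visit 0, enqueue []

BFS order: [5, 3, 2, 1, 4, 6, 7, 0]


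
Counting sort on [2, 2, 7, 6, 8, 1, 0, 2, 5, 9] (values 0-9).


Input: [2, 2, 7, 6, 8, 1, 0, 2, 5, 9]
Counts: [1, 1, 3, 0, 0, 1, 1, 1, 1, 1]

Sorted: [0, 1, 2, 2, 2, 5, 6, 7, 8, 9]


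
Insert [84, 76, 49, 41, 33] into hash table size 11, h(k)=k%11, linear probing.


Insert 84: h=7 -> slot 7
Insert 76: h=10 -> slot 10
Insert 49: h=5 -> slot 5
Insert 41: h=8 -> slot 8
Insert 33: h=0 -> slot 0

Table: [33, None, None, None, None, 49, None, 84, 41, None, 76]


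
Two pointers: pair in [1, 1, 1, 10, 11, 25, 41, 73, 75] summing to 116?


lo=0(1)+hi=8(75)=76
lo=1(1)+hi=8(75)=76
lo=2(1)+hi=8(75)=76
lo=3(10)+hi=8(75)=85
lo=4(11)+hi=8(75)=86
lo=5(25)+hi=8(75)=100
lo=6(41)+hi=8(75)=116

Yes: 41+75=116


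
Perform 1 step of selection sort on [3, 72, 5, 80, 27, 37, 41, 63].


Initial: [3, 72, 5, 80, 27, 37, 41, 63]
Step 1: min=3 at 0
  Swap: [3, 72, 5, 80, 27, 37, 41, 63]

After 1 step: [3, 72, 5, 80, 27, 37, 41, 63]


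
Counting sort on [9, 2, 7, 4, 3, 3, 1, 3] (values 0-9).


Input: [9, 2, 7, 4, 3, 3, 1, 3]
Counts: [0, 1, 1, 3, 1, 0, 0, 1, 0, 1]

Sorted: [1, 2, 3, 3, 3, 4, 7, 9]


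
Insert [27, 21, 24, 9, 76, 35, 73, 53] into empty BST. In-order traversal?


Insert 27: root
Insert 21: L from 27
Insert 24: L from 27 -> R from 21
Insert 9: L from 27 -> L from 21
Insert 76: R from 27
Insert 35: R from 27 -> L from 76
Insert 73: R from 27 -> L from 76 -> R from 35
Insert 53: R from 27 -> L from 76 -> R from 35 -> L from 73

In-order: [9, 21, 24, 27, 35, 53, 73, 76]


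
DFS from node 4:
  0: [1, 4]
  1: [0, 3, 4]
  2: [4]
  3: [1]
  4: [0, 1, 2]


Visit 4, push [2, 1, 0]
Visit 0, push [1]
Visit 1, push [3]
Visit 3, push []
Visit 2, push []

DFS order: [4, 0, 1, 3, 2]


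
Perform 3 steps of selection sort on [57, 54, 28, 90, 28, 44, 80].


Initial: [57, 54, 28, 90, 28, 44, 80]
Step 1: min=28 at 2
  Swap: [28, 54, 57, 90, 28, 44, 80]
Step 2: min=28 at 4
  Swap: [28, 28, 57, 90, 54, 44, 80]
Step 3: min=44 at 5
  Swap: [28, 28, 44, 90, 54, 57, 80]

After 3 steps: [28, 28, 44, 90, 54, 57, 80]


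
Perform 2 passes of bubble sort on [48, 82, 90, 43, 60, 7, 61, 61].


Initial: [48, 82, 90, 43, 60, 7, 61, 61]
Pass 1: [48, 82, 43, 60, 7, 61, 61, 90] (5 swaps)
Pass 2: [48, 43, 60, 7, 61, 61, 82, 90] (5 swaps)

After 2 passes: [48, 43, 60, 7, 61, 61, 82, 90]


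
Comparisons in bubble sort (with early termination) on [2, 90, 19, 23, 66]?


Algorithm: bubble sort (with early termination)
Input: [2, 90, 19, 23, 66]
Sorted: [2, 19, 23, 66, 90]

7


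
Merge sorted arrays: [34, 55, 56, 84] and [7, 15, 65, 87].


Take 7 from B
Take 15 from B
Take 34 from A
Take 55 from A
Take 56 from A
Take 65 from B
Take 84 from A

Merged: [7, 15, 34, 55, 56, 65, 84, 87]


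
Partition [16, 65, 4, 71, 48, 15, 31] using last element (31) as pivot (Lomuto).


Pivot: 31
  16 <= 31: advance i (no swap)
  4 <= 31: swap -> [16, 4, 65, 71, 48, 15, 31]
  15 <= 31: swap -> [16, 4, 15, 71, 48, 65, 31]
Place pivot at 3: [16, 4, 15, 31, 48, 65, 71]

Partitioned: [16, 4, 15, 31, 48, 65, 71]


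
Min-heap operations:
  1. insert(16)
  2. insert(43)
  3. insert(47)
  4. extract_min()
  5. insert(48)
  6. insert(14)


insert(16) -> [16]
insert(43) -> [16, 43]
insert(47) -> [16, 43, 47]
extract_min()->16, [43, 47]
insert(48) -> [43, 47, 48]
insert(14) -> [14, 43, 48, 47]

Final heap: [14, 43, 48, 47]


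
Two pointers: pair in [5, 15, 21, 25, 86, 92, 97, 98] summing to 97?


lo=0(5)+hi=7(98)=103
lo=0(5)+hi=6(97)=102
lo=0(5)+hi=5(92)=97

Yes: 5+92=97


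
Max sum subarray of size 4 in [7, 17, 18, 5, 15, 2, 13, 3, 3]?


[0:4]: 47
[1:5]: 55
[2:6]: 40
[3:7]: 35
[4:8]: 33
[5:9]: 21

Max: 55 at [1:5]


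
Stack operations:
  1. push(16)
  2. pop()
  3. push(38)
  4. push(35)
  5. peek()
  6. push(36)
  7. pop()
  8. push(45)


push(16) -> [16]
pop()->16, []
push(38) -> [38]
push(35) -> [38, 35]
peek()->35
push(36) -> [38, 35, 36]
pop()->36, [38, 35]
push(45) -> [38, 35, 45]

Final stack: [38, 35, 45]


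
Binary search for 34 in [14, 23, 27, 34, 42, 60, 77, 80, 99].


Step 1: lo=0, hi=8, mid=4, val=42
Step 2: lo=0, hi=3, mid=1, val=23
Step 3: lo=2, hi=3, mid=2, val=27
Step 4: lo=3, hi=3, mid=3, val=34

Found at index 3


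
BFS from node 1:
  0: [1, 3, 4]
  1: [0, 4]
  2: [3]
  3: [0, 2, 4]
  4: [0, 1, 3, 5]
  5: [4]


Visit 1, enqueue [0, 4]
Visit 0, enqueue [3]
Visit 4, enqueue [5]
Visit 3, enqueue [2]
Visit 5, enqueue []
Visit 2, enqueue []

BFS order: [1, 0, 4, 3, 5, 2]


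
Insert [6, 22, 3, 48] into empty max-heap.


Insert 6: [6]
Insert 22: [22, 6]
Insert 3: [22, 6, 3]
Insert 48: [48, 22, 3, 6]

Final heap: [48, 22, 3, 6]


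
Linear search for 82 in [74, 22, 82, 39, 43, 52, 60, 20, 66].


i=0: 74!=82
i=1: 22!=82
i=2: 82==82 found!

Found at 2, 3 comps


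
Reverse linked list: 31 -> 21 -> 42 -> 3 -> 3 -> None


Step 1: curr=31, set curr.next=prev(None) | reversed so far: 31
Step 2: curr=21, set curr.next=prev(31) | reversed so far: 21 -> 31
Step 3: curr=42, set curr.next=prev(21) | reversed so far: 42 -> 21 -> 31
Step 4: curr=3, set curr.next=prev(42) | reversed so far: 3 -> 42 -> 21 -> 31
Step 5: curr=3, set curr.next=prev(3) | reversed so far: 3 -> 3 -> 42 -> 21 -> 31

3 -> 3 -> 42 -> 21 -> 31 -> None


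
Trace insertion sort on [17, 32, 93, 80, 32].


Initial: [17, 32, 93, 80, 32]
Insert 32: [17, 32, 93, 80, 32]
Insert 93: [17, 32, 93, 80, 32]
Insert 80: [17, 32, 80, 93, 32]
Insert 32: [17, 32, 32, 80, 93]

Sorted: [17, 32, 32, 80, 93]


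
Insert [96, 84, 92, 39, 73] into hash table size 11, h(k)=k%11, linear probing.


Insert 96: h=8 -> slot 8
Insert 84: h=7 -> slot 7
Insert 92: h=4 -> slot 4
Insert 39: h=6 -> slot 6
Insert 73: h=7, 2 probes -> slot 9

Table: [None, None, None, None, 92, None, 39, 84, 96, 73, None]


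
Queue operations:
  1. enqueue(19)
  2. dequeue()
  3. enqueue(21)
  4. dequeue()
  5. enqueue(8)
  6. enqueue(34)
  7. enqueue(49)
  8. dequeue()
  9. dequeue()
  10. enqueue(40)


enqueue(19) -> [19]
dequeue()->19, []
enqueue(21) -> [21]
dequeue()->21, []
enqueue(8) -> [8]
enqueue(34) -> [8, 34]
enqueue(49) -> [8, 34, 49]
dequeue()->8, [34, 49]
dequeue()->34, [49]
enqueue(40) -> [49, 40]

Final queue: [49, 40]


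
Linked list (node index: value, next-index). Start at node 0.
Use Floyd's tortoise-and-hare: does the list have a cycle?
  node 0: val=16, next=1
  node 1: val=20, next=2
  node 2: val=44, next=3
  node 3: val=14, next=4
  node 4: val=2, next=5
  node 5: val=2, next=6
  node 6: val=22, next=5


Floyd's tortoise (slow, +1) and hare (fast, +2):
  init: slow=0, fast=0
  step 1: slow=1, fast=2
  step 2: slow=2, fast=4
  step 3: slow=3, fast=6
  step 4: slow=4, fast=6
  step 5: slow=5, fast=6
  step 6: slow=6, fast=6
  slow == fast at node 6: cycle detected

Cycle: yes


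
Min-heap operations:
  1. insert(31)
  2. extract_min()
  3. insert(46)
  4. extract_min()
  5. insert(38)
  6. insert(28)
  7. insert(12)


insert(31) -> [31]
extract_min()->31, []
insert(46) -> [46]
extract_min()->46, []
insert(38) -> [38]
insert(28) -> [28, 38]
insert(12) -> [12, 38, 28]

Final heap: [12, 38, 28]


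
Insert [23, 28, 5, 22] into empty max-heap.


Insert 23: [23]
Insert 28: [28, 23]
Insert 5: [28, 23, 5]
Insert 22: [28, 23, 5, 22]

Final heap: [28, 23, 5, 22]


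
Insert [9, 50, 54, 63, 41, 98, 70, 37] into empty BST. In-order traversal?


Insert 9: root
Insert 50: R from 9
Insert 54: R from 9 -> R from 50
Insert 63: R from 9 -> R from 50 -> R from 54
Insert 41: R from 9 -> L from 50
Insert 98: R from 9 -> R from 50 -> R from 54 -> R from 63
Insert 70: R from 9 -> R from 50 -> R from 54 -> R from 63 -> L from 98
Insert 37: R from 9 -> L from 50 -> L from 41

In-order: [9, 37, 41, 50, 54, 63, 70, 98]


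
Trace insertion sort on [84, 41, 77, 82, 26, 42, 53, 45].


Initial: [84, 41, 77, 82, 26, 42, 53, 45]
Insert 41: [41, 84, 77, 82, 26, 42, 53, 45]
Insert 77: [41, 77, 84, 82, 26, 42, 53, 45]
Insert 82: [41, 77, 82, 84, 26, 42, 53, 45]
Insert 26: [26, 41, 77, 82, 84, 42, 53, 45]
Insert 42: [26, 41, 42, 77, 82, 84, 53, 45]
Insert 53: [26, 41, 42, 53, 77, 82, 84, 45]
Insert 45: [26, 41, 42, 45, 53, 77, 82, 84]

Sorted: [26, 41, 42, 45, 53, 77, 82, 84]


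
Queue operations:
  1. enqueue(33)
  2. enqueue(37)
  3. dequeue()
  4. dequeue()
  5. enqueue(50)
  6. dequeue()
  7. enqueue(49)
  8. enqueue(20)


enqueue(33) -> [33]
enqueue(37) -> [33, 37]
dequeue()->33, [37]
dequeue()->37, []
enqueue(50) -> [50]
dequeue()->50, []
enqueue(49) -> [49]
enqueue(20) -> [49, 20]

Final queue: [49, 20]


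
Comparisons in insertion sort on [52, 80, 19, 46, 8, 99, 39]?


Algorithm: insertion sort
Input: [52, 80, 19, 46, 8, 99, 39]
Sorted: [8, 19, 39, 46, 52, 80, 99]

16


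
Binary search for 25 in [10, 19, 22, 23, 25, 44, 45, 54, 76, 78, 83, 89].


Step 1: lo=0, hi=11, mid=5, val=44
Step 2: lo=0, hi=4, mid=2, val=22
Step 3: lo=3, hi=4, mid=3, val=23
Step 4: lo=4, hi=4, mid=4, val=25

Found at index 4


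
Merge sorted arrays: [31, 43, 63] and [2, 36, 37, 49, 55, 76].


Take 2 from B
Take 31 from A
Take 36 from B
Take 37 from B
Take 43 from A
Take 49 from B
Take 55 from B
Take 63 from A

Merged: [2, 31, 36, 37, 43, 49, 55, 63, 76]


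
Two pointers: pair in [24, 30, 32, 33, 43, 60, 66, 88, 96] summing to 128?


lo=0(24)+hi=8(96)=120
lo=1(30)+hi=8(96)=126
lo=2(32)+hi=8(96)=128

Yes: 32+96=128


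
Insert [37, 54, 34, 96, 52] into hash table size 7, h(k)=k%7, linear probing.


Insert 37: h=2 -> slot 2
Insert 54: h=5 -> slot 5
Insert 34: h=6 -> slot 6
Insert 96: h=5, 2 probes -> slot 0
Insert 52: h=3 -> slot 3

Table: [96, None, 37, 52, None, 54, 34]


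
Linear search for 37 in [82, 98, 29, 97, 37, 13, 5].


i=0: 82!=37
i=1: 98!=37
i=2: 29!=37
i=3: 97!=37
i=4: 37==37 found!

Found at 4, 5 comps


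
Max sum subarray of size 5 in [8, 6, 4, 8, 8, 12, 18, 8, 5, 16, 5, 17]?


[0:5]: 34
[1:6]: 38
[2:7]: 50
[3:8]: 54
[4:9]: 51
[5:10]: 59
[6:11]: 52
[7:12]: 51

Max: 59 at [5:10]


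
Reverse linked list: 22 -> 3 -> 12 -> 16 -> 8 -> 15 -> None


Step 1: curr=22, set curr.next=prev(None) | reversed so far: 22
Step 2: curr=3, set curr.next=prev(22) | reversed so far: 3 -> 22
Step 3: curr=12, set curr.next=prev(3) | reversed so far: 12 -> 3 -> 22
Step 4: curr=16, set curr.next=prev(12) | reversed so far: 16 -> 12 -> 3 -> 22
Step 5: curr=8, set curr.next=prev(16) | reversed so far: 8 -> 16 -> 12 -> 3 -> 22
Step 6: curr=15, set curr.next=prev(8) | reversed so far: 15 -> 8 -> 16 -> 12 -> 3 -> 22

15 -> 8 -> 16 -> 12 -> 3 -> 22 -> None


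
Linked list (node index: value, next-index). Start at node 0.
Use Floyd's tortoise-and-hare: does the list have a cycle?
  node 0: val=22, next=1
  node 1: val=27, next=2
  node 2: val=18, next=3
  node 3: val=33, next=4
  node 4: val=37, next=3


Floyd's tortoise (slow, +1) and hare (fast, +2):
  init: slow=0, fast=0
  step 1: slow=1, fast=2
  step 2: slow=2, fast=4
  step 3: slow=3, fast=4
  step 4: slow=4, fast=4
  slow == fast at node 4: cycle detected

Cycle: yes


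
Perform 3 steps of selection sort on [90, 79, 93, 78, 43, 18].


Initial: [90, 79, 93, 78, 43, 18]
Step 1: min=18 at 5
  Swap: [18, 79, 93, 78, 43, 90]
Step 2: min=43 at 4
  Swap: [18, 43, 93, 78, 79, 90]
Step 3: min=78 at 3
  Swap: [18, 43, 78, 93, 79, 90]

After 3 steps: [18, 43, 78, 93, 79, 90]


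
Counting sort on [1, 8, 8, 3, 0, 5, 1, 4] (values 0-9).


Input: [1, 8, 8, 3, 0, 5, 1, 4]
Counts: [1, 2, 0, 1, 1, 1, 0, 0, 2, 0]

Sorted: [0, 1, 1, 3, 4, 5, 8, 8]


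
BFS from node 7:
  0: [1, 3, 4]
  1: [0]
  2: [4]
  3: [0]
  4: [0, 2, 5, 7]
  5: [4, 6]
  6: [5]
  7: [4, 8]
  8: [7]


Visit 7, enqueue [4, 8]
Visit 4, enqueue [0, 2, 5]
Visit 8, enqueue []
Visit 0, enqueue [1, 3]
Visit 2, enqueue []
Visit 5, enqueue [6]
Visit 1, enqueue []
Visit 3, enqueue []
Visit 6, enqueue []

BFS order: [7, 4, 8, 0, 2, 5, 1, 3, 6]


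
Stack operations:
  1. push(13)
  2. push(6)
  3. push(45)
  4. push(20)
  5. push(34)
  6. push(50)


push(13) -> [13]
push(6) -> [13, 6]
push(45) -> [13, 6, 45]
push(20) -> [13, 6, 45, 20]
push(34) -> [13, 6, 45, 20, 34]
push(50) -> [13, 6, 45, 20, 34, 50]

Final stack: [13, 6, 45, 20, 34, 50]


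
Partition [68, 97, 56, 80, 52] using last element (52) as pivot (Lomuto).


Pivot: 52
Place pivot at 0: [52, 97, 56, 80, 68]

Partitioned: [52, 97, 56, 80, 68]


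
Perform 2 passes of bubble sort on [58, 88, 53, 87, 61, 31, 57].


Initial: [58, 88, 53, 87, 61, 31, 57]
Pass 1: [58, 53, 87, 61, 31, 57, 88] (5 swaps)
Pass 2: [53, 58, 61, 31, 57, 87, 88] (4 swaps)

After 2 passes: [53, 58, 61, 31, 57, 87, 88]


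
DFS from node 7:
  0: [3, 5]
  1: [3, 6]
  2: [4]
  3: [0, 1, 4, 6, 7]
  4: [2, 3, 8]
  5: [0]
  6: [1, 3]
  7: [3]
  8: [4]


Visit 7, push [3]
Visit 3, push [6, 4, 1, 0]
Visit 0, push [5]
Visit 5, push []
Visit 1, push [6]
Visit 6, push []
Visit 4, push [8, 2]
Visit 2, push []
Visit 8, push []

DFS order: [7, 3, 0, 5, 1, 6, 4, 2, 8]


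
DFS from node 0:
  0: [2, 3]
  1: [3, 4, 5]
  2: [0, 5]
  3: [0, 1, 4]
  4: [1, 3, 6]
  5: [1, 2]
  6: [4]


Visit 0, push [3, 2]
Visit 2, push [5]
Visit 5, push [1]
Visit 1, push [4, 3]
Visit 3, push [4]
Visit 4, push [6]
Visit 6, push []

DFS order: [0, 2, 5, 1, 3, 4, 6]


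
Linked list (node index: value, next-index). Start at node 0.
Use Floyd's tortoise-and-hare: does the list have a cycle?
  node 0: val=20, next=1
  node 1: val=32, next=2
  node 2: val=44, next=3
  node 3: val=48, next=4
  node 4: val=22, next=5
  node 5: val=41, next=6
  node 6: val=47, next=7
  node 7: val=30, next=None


Floyd's tortoise (slow, +1) and hare (fast, +2):
  init: slow=0, fast=0
  step 1: slow=1, fast=2
  step 2: slow=2, fast=4
  step 3: slow=3, fast=6
  step 4: fast 6->7->None, no cycle

Cycle: no


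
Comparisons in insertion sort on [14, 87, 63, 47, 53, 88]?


Algorithm: insertion sort
Input: [14, 87, 63, 47, 53, 88]
Sorted: [14, 47, 53, 63, 87, 88]

10


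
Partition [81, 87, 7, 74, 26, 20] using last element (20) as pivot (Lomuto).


Pivot: 20
  7 <= 20: swap -> [7, 87, 81, 74, 26, 20]
Place pivot at 1: [7, 20, 81, 74, 26, 87]

Partitioned: [7, 20, 81, 74, 26, 87]


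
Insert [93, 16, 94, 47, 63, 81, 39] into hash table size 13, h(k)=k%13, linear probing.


Insert 93: h=2 -> slot 2
Insert 16: h=3 -> slot 3
Insert 94: h=3, 1 probes -> slot 4
Insert 47: h=8 -> slot 8
Insert 63: h=11 -> slot 11
Insert 81: h=3, 2 probes -> slot 5
Insert 39: h=0 -> slot 0

Table: [39, None, 93, 16, 94, 81, None, None, 47, None, None, 63, None]


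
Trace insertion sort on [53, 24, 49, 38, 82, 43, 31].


Initial: [53, 24, 49, 38, 82, 43, 31]
Insert 24: [24, 53, 49, 38, 82, 43, 31]
Insert 49: [24, 49, 53, 38, 82, 43, 31]
Insert 38: [24, 38, 49, 53, 82, 43, 31]
Insert 82: [24, 38, 49, 53, 82, 43, 31]
Insert 43: [24, 38, 43, 49, 53, 82, 31]
Insert 31: [24, 31, 38, 43, 49, 53, 82]

Sorted: [24, 31, 38, 43, 49, 53, 82]


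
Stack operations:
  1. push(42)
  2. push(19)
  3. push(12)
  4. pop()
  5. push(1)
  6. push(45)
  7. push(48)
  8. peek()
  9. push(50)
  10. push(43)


push(42) -> [42]
push(19) -> [42, 19]
push(12) -> [42, 19, 12]
pop()->12, [42, 19]
push(1) -> [42, 19, 1]
push(45) -> [42, 19, 1, 45]
push(48) -> [42, 19, 1, 45, 48]
peek()->48
push(50) -> [42, 19, 1, 45, 48, 50]
push(43) -> [42, 19, 1, 45, 48, 50, 43]

Final stack: [42, 19, 1, 45, 48, 50, 43]


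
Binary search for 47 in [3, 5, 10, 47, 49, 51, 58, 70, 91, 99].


Step 1: lo=0, hi=9, mid=4, val=49
Step 2: lo=0, hi=3, mid=1, val=5
Step 3: lo=2, hi=3, mid=2, val=10
Step 4: lo=3, hi=3, mid=3, val=47

Found at index 3


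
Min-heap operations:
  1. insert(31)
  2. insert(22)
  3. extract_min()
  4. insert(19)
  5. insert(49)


insert(31) -> [31]
insert(22) -> [22, 31]
extract_min()->22, [31]
insert(19) -> [19, 31]
insert(49) -> [19, 31, 49]

Final heap: [19, 31, 49]


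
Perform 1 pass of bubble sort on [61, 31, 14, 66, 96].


Initial: [61, 31, 14, 66, 96]
Pass 1: [31, 14, 61, 66, 96] (2 swaps)

After 1 pass: [31, 14, 61, 66, 96]


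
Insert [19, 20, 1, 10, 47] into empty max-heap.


Insert 19: [19]
Insert 20: [20, 19]
Insert 1: [20, 19, 1]
Insert 10: [20, 19, 1, 10]
Insert 47: [47, 20, 1, 10, 19]

Final heap: [47, 20, 1, 10, 19]


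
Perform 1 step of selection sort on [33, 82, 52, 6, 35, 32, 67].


Initial: [33, 82, 52, 6, 35, 32, 67]
Step 1: min=6 at 3
  Swap: [6, 82, 52, 33, 35, 32, 67]

After 1 step: [6, 82, 52, 33, 35, 32, 67]


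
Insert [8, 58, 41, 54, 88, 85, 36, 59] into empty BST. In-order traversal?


Insert 8: root
Insert 58: R from 8
Insert 41: R from 8 -> L from 58
Insert 54: R from 8 -> L from 58 -> R from 41
Insert 88: R from 8 -> R from 58
Insert 85: R from 8 -> R from 58 -> L from 88
Insert 36: R from 8 -> L from 58 -> L from 41
Insert 59: R from 8 -> R from 58 -> L from 88 -> L from 85

In-order: [8, 36, 41, 54, 58, 59, 85, 88]


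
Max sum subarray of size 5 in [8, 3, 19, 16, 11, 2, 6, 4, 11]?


[0:5]: 57
[1:6]: 51
[2:7]: 54
[3:8]: 39
[4:9]: 34

Max: 57 at [0:5]


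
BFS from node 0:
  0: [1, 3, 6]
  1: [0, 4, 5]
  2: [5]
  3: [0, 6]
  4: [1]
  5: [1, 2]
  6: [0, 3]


Visit 0, enqueue [1, 3, 6]
Visit 1, enqueue [4, 5]
Visit 3, enqueue []
Visit 6, enqueue []
Visit 4, enqueue []
Visit 5, enqueue [2]
Visit 2, enqueue []

BFS order: [0, 1, 3, 6, 4, 5, 2]


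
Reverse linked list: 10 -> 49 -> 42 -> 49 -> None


Step 1: curr=10, set curr.next=prev(None) | reversed so far: 10
Step 2: curr=49, set curr.next=prev(10) | reversed so far: 49 -> 10
Step 3: curr=42, set curr.next=prev(49) | reversed so far: 42 -> 49 -> 10
Step 4: curr=49, set curr.next=prev(42) | reversed so far: 49 -> 42 -> 49 -> 10

49 -> 42 -> 49 -> 10 -> None


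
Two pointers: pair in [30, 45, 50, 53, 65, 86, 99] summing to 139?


lo=0(30)+hi=6(99)=129
lo=1(45)+hi=6(99)=144
lo=1(45)+hi=5(86)=131
lo=2(50)+hi=5(86)=136
lo=3(53)+hi=5(86)=139

Yes: 53+86=139


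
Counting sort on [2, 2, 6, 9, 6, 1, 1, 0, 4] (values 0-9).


Input: [2, 2, 6, 9, 6, 1, 1, 0, 4]
Counts: [1, 2, 2, 0, 1, 0, 2, 0, 0, 1]

Sorted: [0, 1, 1, 2, 2, 4, 6, 6, 9]


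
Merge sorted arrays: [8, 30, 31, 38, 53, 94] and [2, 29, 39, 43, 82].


Take 2 from B
Take 8 from A
Take 29 from B
Take 30 from A
Take 31 from A
Take 38 from A
Take 39 from B
Take 43 from B
Take 53 from A
Take 82 from B

Merged: [2, 8, 29, 30, 31, 38, 39, 43, 53, 82, 94]


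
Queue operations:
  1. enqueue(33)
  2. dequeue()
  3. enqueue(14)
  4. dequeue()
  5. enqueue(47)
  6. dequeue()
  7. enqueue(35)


enqueue(33) -> [33]
dequeue()->33, []
enqueue(14) -> [14]
dequeue()->14, []
enqueue(47) -> [47]
dequeue()->47, []
enqueue(35) -> [35]

Final queue: [35]


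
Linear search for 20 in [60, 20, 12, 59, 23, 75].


i=0: 60!=20
i=1: 20==20 found!

Found at 1, 2 comps


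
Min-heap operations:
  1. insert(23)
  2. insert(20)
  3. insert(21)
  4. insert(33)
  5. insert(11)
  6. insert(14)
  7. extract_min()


insert(23) -> [23]
insert(20) -> [20, 23]
insert(21) -> [20, 23, 21]
insert(33) -> [20, 23, 21, 33]
insert(11) -> [11, 20, 21, 33, 23]
insert(14) -> [11, 20, 14, 33, 23, 21]
extract_min()->11, [14, 20, 21, 33, 23]

Final heap: [14, 20, 21, 33, 23]


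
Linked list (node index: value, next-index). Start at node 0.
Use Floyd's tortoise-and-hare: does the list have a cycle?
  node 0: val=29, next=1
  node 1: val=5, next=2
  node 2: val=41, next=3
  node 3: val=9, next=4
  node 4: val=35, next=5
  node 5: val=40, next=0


Floyd's tortoise (slow, +1) and hare (fast, +2):
  init: slow=0, fast=0
  step 1: slow=1, fast=2
  step 2: slow=2, fast=4
  step 3: slow=3, fast=0
  step 4: slow=4, fast=2
  step 5: slow=5, fast=4
  step 6: slow=0, fast=0
  slow == fast at node 0: cycle detected

Cycle: yes


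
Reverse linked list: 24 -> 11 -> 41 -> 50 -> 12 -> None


Step 1: curr=24, set curr.next=prev(None) | reversed so far: 24
Step 2: curr=11, set curr.next=prev(24) | reversed so far: 11 -> 24
Step 3: curr=41, set curr.next=prev(11) | reversed so far: 41 -> 11 -> 24
Step 4: curr=50, set curr.next=prev(41) | reversed so far: 50 -> 41 -> 11 -> 24
Step 5: curr=12, set curr.next=prev(50) | reversed so far: 12 -> 50 -> 41 -> 11 -> 24

12 -> 50 -> 41 -> 11 -> 24 -> None


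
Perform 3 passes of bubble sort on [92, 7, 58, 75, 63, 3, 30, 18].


Initial: [92, 7, 58, 75, 63, 3, 30, 18]
Pass 1: [7, 58, 75, 63, 3, 30, 18, 92] (7 swaps)
Pass 2: [7, 58, 63, 3, 30, 18, 75, 92] (4 swaps)
Pass 3: [7, 58, 3, 30, 18, 63, 75, 92] (3 swaps)

After 3 passes: [7, 58, 3, 30, 18, 63, 75, 92]


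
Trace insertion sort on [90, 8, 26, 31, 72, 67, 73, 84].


Initial: [90, 8, 26, 31, 72, 67, 73, 84]
Insert 8: [8, 90, 26, 31, 72, 67, 73, 84]
Insert 26: [8, 26, 90, 31, 72, 67, 73, 84]
Insert 31: [8, 26, 31, 90, 72, 67, 73, 84]
Insert 72: [8, 26, 31, 72, 90, 67, 73, 84]
Insert 67: [8, 26, 31, 67, 72, 90, 73, 84]
Insert 73: [8, 26, 31, 67, 72, 73, 90, 84]
Insert 84: [8, 26, 31, 67, 72, 73, 84, 90]

Sorted: [8, 26, 31, 67, 72, 73, 84, 90]


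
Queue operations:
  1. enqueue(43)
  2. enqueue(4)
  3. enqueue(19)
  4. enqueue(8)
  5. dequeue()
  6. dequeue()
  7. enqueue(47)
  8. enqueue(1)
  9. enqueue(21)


enqueue(43) -> [43]
enqueue(4) -> [43, 4]
enqueue(19) -> [43, 4, 19]
enqueue(8) -> [43, 4, 19, 8]
dequeue()->43, [4, 19, 8]
dequeue()->4, [19, 8]
enqueue(47) -> [19, 8, 47]
enqueue(1) -> [19, 8, 47, 1]
enqueue(21) -> [19, 8, 47, 1, 21]

Final queue: [19, 8, 47, 1, 21]


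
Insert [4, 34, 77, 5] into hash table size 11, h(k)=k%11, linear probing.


Insert 4: h=4 -> slot 4
Insert 34: h=1 -> slot 1
Insert 77: h=0 -> slot 0
Insert 5: h=5 -> slot 5

Table: [77, 34, None, None, 4, 5, None, None, None, None, None]


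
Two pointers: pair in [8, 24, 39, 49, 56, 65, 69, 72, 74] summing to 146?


lo=0(8)+hi=8(74)=82
lo=1(24)+hi=8(74)=98
lo=2(39)+hi=8(74)=113
lo=3(49)+hi=8(74)=123
lo=4(56)+hi=8(74)=130
lo=5(65)+hi=8(74)=139
lo=6(69)+hi=8(74)=143
lo=7(72)+hi=8(74)=146

Yes: 72+74=146


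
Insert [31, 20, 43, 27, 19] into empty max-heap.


Insert 31: [31]
Insert 20: [31, 20]
Insert 43: [43, 20, 31]
Insert 27: [43, 27, 31, 20]
Insert 19: [43, 27, 31, 20, 19]

Final heap: [43, 27, 31, 20, 19]
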